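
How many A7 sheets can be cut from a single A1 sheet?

64

Each ISO step halves the sheet: 1 × A1 → 2 × A2 → 4 × A3 → 8 × A4 → …
From A1 to A7 is 6 halving steps: 2^6 = 64.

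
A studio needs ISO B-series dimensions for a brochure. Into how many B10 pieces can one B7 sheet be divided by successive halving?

8

B7 = 88 × 125 mm; B10 = 31 × 44 mm.
Each halving step doubles the count; 3 steps from B7 to B10.
2^3 = 8.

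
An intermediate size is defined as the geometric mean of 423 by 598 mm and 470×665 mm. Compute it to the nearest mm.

446 × 631 mm

Short side: √(423 · 470) = √198810 ≈ 445.9 → 446 mm
Long side: √(598 · 665) = √397670 ≈ 630.6 → 631 mm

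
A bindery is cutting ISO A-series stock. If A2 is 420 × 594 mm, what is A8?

A3: ⌊594/2⌋ × 420 = 297 × 420 mm
A4: ⌊420/2⌋ × 297 = 210 × 297 mm
A5: ⌊297/2⌋ × 210 = 148 × 210 mm
A6: ⌊210/2⌋ × 148 = 105 × 148 mm
A7: ⌊148/2⌋ × 105 = 74 × 105 mm
A8: ⌊105/2⌋ × 74 = 52 × 74 mm

52 × 74 mm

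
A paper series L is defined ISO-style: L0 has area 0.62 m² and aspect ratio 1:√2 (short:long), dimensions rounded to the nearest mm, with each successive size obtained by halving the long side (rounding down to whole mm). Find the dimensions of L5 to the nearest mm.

Let L0's short side be w mm. w · w√2 = 0.62 m² = 620,000 mm², so w ≈ 662.1 mm and w√2 ≈ 936.4 mm → L0 = 662 × 936 mm.
L1: ⌊936/2⌋ × 662 = 468 × 662 mm
L2: ⌊662/2⌋ × 468 = 331 × 468 mm
L3: ⌊468/2⌋ × 331 = 234 × 331 mm
L4: ⌊331/2⌋ × 234 = 165 × 234 mm
L5: ⌊234/2⌋ × 165 = 117 × 165 mm

117 × 165 mm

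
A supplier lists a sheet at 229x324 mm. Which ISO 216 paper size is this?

C4 (229 × 324 mm)

Aspect ratio 324/229 ≈ 1.415 — close to the ISO √2 ≈ 1.414.
In the C-series (envelope sizes, between A and B): C4 = 229 × 324 mm.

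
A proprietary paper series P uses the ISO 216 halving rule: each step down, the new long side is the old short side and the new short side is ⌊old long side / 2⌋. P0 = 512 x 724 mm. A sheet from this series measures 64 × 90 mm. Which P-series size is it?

P6

P0: 512 × 724 mm
P1: 362 × 512 mm
P2: 256 × 362 mm
P3: 181 × 256 mm
P4: 128 × 181 mm
P5: 90 × 128 mm
P6: 64 × 90 mm
P7: 45 × 64 mm
→ matches P6.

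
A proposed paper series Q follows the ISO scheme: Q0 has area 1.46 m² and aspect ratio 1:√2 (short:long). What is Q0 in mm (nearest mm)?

1016 × 1437 mm

Let the short side be w mm. Then w · w√2 = 1.46 m² = 1,460,000 mm².
w² = 1,460,000/√2, so w ≈ 1016.1 mm; long side = w√2 ≈ 1436.9 mm.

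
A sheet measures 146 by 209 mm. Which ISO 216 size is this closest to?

Aspect ratio 209/146 ≈ 1.432 (ISO target is √2 ≈ 1.414).
In the A-series (A0 area = 1 m²): A5 = 148 × 210 mm.
Off by 3 mm total — nearest standard size.

A5 (148 × 210 mm)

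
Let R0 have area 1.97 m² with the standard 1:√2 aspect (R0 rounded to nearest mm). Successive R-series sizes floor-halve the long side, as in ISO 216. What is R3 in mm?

Let R0's short side be w mm. w · w√2 = 1.97 m² = 1,970,000 mm², so w ≈ 1180.3 mm and w√2 ≈ 1669.1 mm → R0 = 1180 × 1669 mm.
R1: ⌊1669/2⌋ × 1180 = 834 × 1180 mm
R2: ⌊1180/2⌋ × 834 = 590 × 834 mm
R3: ⌊834/2⌋ × 590 = 417 × 590 mm

417 × 590 mm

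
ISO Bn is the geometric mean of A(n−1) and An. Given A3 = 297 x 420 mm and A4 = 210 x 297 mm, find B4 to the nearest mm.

250 × 353 mm

Short side: √(297 · 210) = √62370 ≈ 249.7 → 250 mm
Long side: √(420 · 297) = √124740 ≈ 353.2 → 353 mm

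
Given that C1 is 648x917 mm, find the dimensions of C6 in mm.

114 × 162 mm

C2: ⌊917/2⌋ × 648 = 458 × 648 mm
C3: ⌊648/2⌋ × 458 = 324 × 458 mm
C4: ⌊458/2⌋ × 324 = 229 × 324 mm
C5: ⌊324/2⌋ × 229 = 162 × 229 mm
C6: ⌊229/2⌋ × 162 = 114 × 162 mm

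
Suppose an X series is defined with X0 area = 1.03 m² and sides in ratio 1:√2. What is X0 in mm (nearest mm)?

Let the short side be w mm. Then w · w√2 = 1.03 m² = 1,030,000 mm².
w² = 1,030,000/√2, so w ≈ 853.4 mm; long side = w√2 ≈ 1206.9 mm.

853 × 1207 mm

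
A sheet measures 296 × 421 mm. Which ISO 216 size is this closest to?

A3 (297 × 420 mm)

Aspect ratio 421/296 ≈ 1.422 — close to the ISO √2 ≈ 1.414.
In the A-series (A0 area = 1 m²): A3 = 297 × 420 mm.
Off by 2 mm total — nearest standard size.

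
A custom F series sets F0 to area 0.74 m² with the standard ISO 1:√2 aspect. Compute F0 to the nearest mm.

Let the short side be w mm. Then w · w√2 = 0.74 m² = 740,000 mm².
w² = 740,000/√2, so w ≈ 723.4 mm; long side = w√2 ≈ 1023.0 mm.

723 × 1023 mm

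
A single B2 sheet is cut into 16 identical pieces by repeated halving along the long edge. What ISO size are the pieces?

B6

16 = 2^4, so 4 halving steps.
B2 → B3 → … → B6 after 4 steps.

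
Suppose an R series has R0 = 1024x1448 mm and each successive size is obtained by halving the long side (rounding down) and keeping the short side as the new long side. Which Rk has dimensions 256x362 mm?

R0: 1024 × 1448 mm
R1: 724 × 1024 mm
R2: 512 × 724 mm
R3: 362 × 512 mm
R4: 256 × 362 mm
R5: 181 × 256 mm
→ matches R4.

R4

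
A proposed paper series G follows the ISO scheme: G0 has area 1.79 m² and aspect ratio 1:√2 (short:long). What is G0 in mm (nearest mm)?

1125 × 1591 mm

Let the short side be w mm. Then w · w√2 = 1.79 m² = 1,790,000 mm².
w² = 1,790,000/√2, so w ≈ 1125.0 mm; long side = w√2 ≈ 1591.1 mm.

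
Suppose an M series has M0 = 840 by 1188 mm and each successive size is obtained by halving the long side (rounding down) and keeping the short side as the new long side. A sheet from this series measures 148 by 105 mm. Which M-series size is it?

M6

M0: 840 × 1188 mm
M1: 594 × 840 mm
M2: 420 × 594 mm
M3: 297 × 420 mm
M4: 210 × 297 mm
M5: 148 × 210 mm
M6: 105 × 148 mm
M7: 74 × 105 mm
→ matches M6.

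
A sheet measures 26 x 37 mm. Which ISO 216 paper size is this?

Aspect ratio 37/26 ≈ 1.423 — close to the ISO √2 ≈ 1.414.
In the A-series (A0 area = 1 m²): A10 = 26 × 37 mm.

A10 (26 × 37 mm)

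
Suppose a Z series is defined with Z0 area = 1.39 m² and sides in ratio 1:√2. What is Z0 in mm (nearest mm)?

Let the short side be w mm. Then w · w√2 = 1.39 m² = 1,390,000 mm².
w² = 1,390,000/√2, so w ≈ 991.4 mm; long side = w√2 ≈ 1402.1 mm.

991 × 1402 mm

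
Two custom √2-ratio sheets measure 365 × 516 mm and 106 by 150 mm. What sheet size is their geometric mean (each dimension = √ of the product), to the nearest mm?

197 × 278 mm

Short side: √(365 · 106) = √38690 ≈ 196.7 → 197 mm
Long side: √(516 · 150) = √77400 ≈ 278.2 → 278 mm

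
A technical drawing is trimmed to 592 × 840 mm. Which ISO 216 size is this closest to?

Aspect ratio 840/592 ≈ 1.419 — close to the ISO √2 ≈ 1.414.
In the A-series (A0 area = 1 m²): A1 = 594 × 841 mm.
Off by 3 mm total — nearest standard size.

A1 (594 × 841 mm)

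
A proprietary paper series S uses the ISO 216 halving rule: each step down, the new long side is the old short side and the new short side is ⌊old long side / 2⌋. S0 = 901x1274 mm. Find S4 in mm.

225 × 318 mm

S1: ⌊1274/2⌋ × 901 = 637 × 901 mm
S2: ⌊901/2⌋ × 637 = 450 × 637 mm
S3: ⌊637/2⌋ × 450 = 318 × 450 mm
S4: ⌊450/2⌋ × 318 = 225 × 318 mm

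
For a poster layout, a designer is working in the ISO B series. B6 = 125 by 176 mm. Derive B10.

B7: ⌊176/2⌋ × 125 = 88 × 125 mm
B8: ⌊125/2⌋ × 88 = 62 × 88 mm
B9: ⌊88/2⌋ × 62 = 44 × 62 mm
B10: ⌊62/2⌋ × 44 = 31 × 44 mm

31 × 44 mm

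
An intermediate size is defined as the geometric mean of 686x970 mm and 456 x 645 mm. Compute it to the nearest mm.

559 × 791 mm

Short side: √(686 · 456) = √312816 ≈ 559.3 → 559 mm
Long side: √(970 · 645) = √625650 ≈ 791.0 → 791 mm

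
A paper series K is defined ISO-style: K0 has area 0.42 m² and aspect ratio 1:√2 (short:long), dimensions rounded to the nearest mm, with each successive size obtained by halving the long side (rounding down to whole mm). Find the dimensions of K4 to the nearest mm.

136 × 192 mm

Let K0's short side be w mm. w · w√2 = 0.42 m² = 420,000 mm², so w ≈ 545.0 mm and w√2 ≈ 770.7 mm → K0 = 545 × 771 mm.
K1: ⌊771/2⌋ × 545 = 385 × 545 mm
K2: ⌊545/2⌋ × 385 = 272 × 385 mm
K3: ⌊385/2⌋ × 272 = 192 × 272 mm
K4: ⌊272/2⌋ × 192 = 136 × 192 mm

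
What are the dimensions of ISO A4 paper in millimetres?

A0 = 841 × 1189 mm (A0 has area 1 m², aspect 1:√2).
A1: ⌊1189/2⌋ × 841 = 594 × 841 mm
A2: ⌊841/2⌋ × 594 = 420 × 594 mm
A3: ⌊594/2⌋ × 420 = 297 × 420 mm
A4: ⌊420/2⌋ × 297 = 210 × 297 mm

210 × 297 mm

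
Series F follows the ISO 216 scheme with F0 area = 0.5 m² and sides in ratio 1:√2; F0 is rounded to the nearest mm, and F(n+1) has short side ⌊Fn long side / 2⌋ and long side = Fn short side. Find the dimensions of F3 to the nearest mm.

Let F0's short side be w mm. w · w√2 = 0.5 m² = 500,000 mm², so w ≈ 594.6 mm and w√2 ≈ 840.9 mm → F0 = 595 × 841 mm.
F1: ⌊841/2⌋ × 595 = 420 × 595 mm
F2: ⌊595/2⌋ × 420 = 297 × 420 mm
F3: ⌊420/2⌋ × 297 = 210 × 297 mm

210 × 297 mm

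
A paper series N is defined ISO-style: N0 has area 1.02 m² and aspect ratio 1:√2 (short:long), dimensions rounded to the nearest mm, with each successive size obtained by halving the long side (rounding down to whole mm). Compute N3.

300 × 424 mm

Let N0's short side be w mm. w · w√2 = 1.02 m² = 1,020,000 mm², so w ≈ 849.3 mm and w√2 ≈ 1201.0 mm → N0 = 849 × 1201 mm.
N1: ⌊1201/2⌋ × 849 = 600 × 849 mm
N2: ⌊849/2⌋ × 600 = 424 × 600 mm
N3: ⌊600/2⌋ × 424 = 300 × 424 mm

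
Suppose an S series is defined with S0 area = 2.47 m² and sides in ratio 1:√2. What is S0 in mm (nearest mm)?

1322 × 1869 mm

Let the short side be w mm. Then w · w√2 = 2.47 m² = 2,470,000 mm².
w² = 2,470,000/√2, so w ≈ 1321.6 mm; long side = w√2 ≈ 1869.0 mm.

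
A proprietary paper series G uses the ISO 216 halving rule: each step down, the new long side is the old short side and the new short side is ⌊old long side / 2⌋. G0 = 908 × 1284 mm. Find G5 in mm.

G1: ⌊1284/2⌋ × 908 = 642 × 908 mm
G2: ⌊908/2⌋ × 642 = 454 × 642 mm
G3: ⌊642/2⌋ × 454 = 321 × 454 mm
G4: ⌊454/2⌋ × 321 = 227 × 321 mm
G5: ⌊321/2⌋ × 227 = 160 × 227 mm

160 × 227 mm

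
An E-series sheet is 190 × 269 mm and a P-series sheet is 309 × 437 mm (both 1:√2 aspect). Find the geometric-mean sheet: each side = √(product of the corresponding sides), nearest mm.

Short side: √(190 · 309) = √58710 ≈ 242.3 → 242 mm
Long side: √(269 · 437) = √117553 ≈ 342.9 → 343 mm

242 × 343 mm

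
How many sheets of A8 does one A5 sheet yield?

8

Each ISO step halves the sheet: 1 × A5 → 2 × A6 → 4 × A7 → 8 × A8
From A5 to A8 is 3 halving steps: 2^3 = 8.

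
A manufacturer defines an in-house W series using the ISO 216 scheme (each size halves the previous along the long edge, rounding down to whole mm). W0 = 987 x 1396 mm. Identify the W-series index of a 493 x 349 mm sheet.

W0: 987 × 1396 mm
W1: 698 × 987 mm
W2: 493 × 698 mm
W3: 349 × 493 mm
W4: 246 × 349 mm
→ matches W3.

W3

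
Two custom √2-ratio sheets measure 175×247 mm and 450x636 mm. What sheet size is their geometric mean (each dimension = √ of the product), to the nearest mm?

Short side: √(175 · 450) = √78750 ≈ 280.6 → 281 mm
Long side: √(247 · 636) = √157092 ≈ 396.3 → 396 mm

281 × 396 mm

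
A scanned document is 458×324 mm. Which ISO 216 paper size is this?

Aspect ratio 458/324 ≈ 1.414 — close to the ISO √2 ≈ 1.414.
In the C-series (envelope sizes, between A and B): C3 = 324 × 458 mm.

C3 (324 × 458 mm)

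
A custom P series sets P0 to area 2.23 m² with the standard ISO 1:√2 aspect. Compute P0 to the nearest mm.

Let the short side be w mm. Then w · w√2 = 2.23 m² = 2,230,000 mm².
w² = 2,230,000/√2, so w ≈ 1255.7 mm; long side = w√2 ≈ 1775.9 mm.

1256 × 1776 mm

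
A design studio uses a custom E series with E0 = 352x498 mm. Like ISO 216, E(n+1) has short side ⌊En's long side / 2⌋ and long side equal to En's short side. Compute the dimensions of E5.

62 × 88 mm

E1 = 249 × 352 mm (from E0 by 1 halving).
E2: ⌊352/2⌋ × 249 = 176 × 249 mm
E3: ⌊249/2⌋ × 176 = 124 × 176 mm
E4: ⌊176/2⌋ × 124 = 88 × 124 mm
E5: ⌊124/2⌋ × 88 = 62 × 88 mm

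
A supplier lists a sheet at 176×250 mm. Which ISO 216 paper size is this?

Aspect ratio 250/176 ≈ 1.420 — close to the ISO √2 ≈ 1.414.
In the B-series (B0 = 1000 × 1414 mm): B5 = 176 × 250 mm.

B5 (176 × 250 mm)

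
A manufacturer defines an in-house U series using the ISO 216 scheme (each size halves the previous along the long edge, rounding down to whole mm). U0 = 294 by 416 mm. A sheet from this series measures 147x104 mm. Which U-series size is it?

U0: 294 × 416 mm
U1: 208 × 294 mm
U2: 147 × 208 mm
U3: 104 × 147 mm
U4: 73 × 104 mm
→ matches U3.

U3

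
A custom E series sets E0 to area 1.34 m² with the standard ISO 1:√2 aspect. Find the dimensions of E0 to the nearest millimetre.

Let the short side be w mm. Then w · w√2 = 1.34 m² = 1,340,000 mm².
w² = 1,340,000/√2, so w ≈ 973.4 mm; long side = w√2 ≈ 1376.6 mm.

973 × 1377 mm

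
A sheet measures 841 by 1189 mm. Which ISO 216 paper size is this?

Aspect ratio 1189/841 ≈ 1.414 — close to the ISO √2 ≈ 1.414.
In the A-series (A0 area = 1 m²): A0 = 841 × 1189 mm.

A0 (841 × 1189 mm)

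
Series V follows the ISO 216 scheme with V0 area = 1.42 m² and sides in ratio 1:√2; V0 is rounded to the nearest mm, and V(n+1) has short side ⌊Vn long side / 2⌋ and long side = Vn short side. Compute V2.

501 × 708 mm

Let V0's short side be w mm. w · w√2 = 1.42 m² = 1,420,000 mm², so w ≈ 1002.0 mm and w√2 ≈ 1417.1 mm → V0 = 1002 × 1417 mm.
V1: ⌊1417/2⌋ × 1002 = 708 × 1002 mm
V2: ⌊1002/2⌋ × 708 = 501 × 708 mm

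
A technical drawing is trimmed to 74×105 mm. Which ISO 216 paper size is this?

A7 (74 × 105 mm)

Aspect ratio 105/74 ≈ 1.419 — close to the ISO √2 ≈ 1.414.
In the A-series (A0 area = 1 m²): A7 = 74 × 105 mm.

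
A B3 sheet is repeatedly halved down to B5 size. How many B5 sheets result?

B3 = 353 × 500 mm; B5 = 176 × 250 mm.
Each halving step doubles the count; 2 steps from B3 to B5.
2^2 = 4.

4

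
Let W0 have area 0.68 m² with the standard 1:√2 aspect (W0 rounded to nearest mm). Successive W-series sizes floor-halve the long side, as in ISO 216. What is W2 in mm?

Let W0's short side be w mm. w · w√2 = 0.68 m² = 680,000 mm², so w ≈ 693.4 mm and w√2 ≈ 980.6 mm → W0 = 693 × 981 mm.
W1: ⌊981/2⌋ × 693 = 490 × 693 mm
W2: ⌊693/2⌋ × 490 = 346 × 490 mm

346 × 490 mm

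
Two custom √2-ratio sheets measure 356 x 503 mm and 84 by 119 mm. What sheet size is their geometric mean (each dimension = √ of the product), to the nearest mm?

173 × 245 mm

Short side: √(356 · 84) = √29904 ≈ 172.9 → 173 mm
Long side: √(503 · 119) = √59857 ≈ 244.7 → 245 mm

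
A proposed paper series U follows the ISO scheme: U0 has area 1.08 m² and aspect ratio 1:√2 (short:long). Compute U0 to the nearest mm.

Let the short side be w mm. Then w · w√2 = 1.08 m² = 1,080,000 mm².
w² = 1,080,000/√2, so w ≈ 873.9 mm; long side = w√2 ≈ 1235.9 mm.

874 × 1236 mm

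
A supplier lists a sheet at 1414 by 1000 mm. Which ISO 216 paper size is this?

B0 (1000 × 1414 mm)

Aspect ratio 1414/1000 ≈ 1.414 — close to the ISO √2 ≈ 1.414.
In the B-series (B0 = 1000 × 1414 mm): B0 = 1000 × 1414 mm.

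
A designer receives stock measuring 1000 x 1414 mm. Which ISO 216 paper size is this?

Aspect ratio 1414/1000 ≈ 1.414 — close to the ISO √2 ≈ 1.414.
In the B-series (B0 = 1000 × 1414 mm): B0 = 1000 × 1414 mm.

B0 (1000 × 1414 mm)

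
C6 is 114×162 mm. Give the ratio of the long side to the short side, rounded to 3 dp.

162 / 114 = 1.421
ISO 216 targets √2 ≈ 1.414; the +0.007 deviation is from mm rounding.

1.421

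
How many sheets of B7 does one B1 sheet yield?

B1 = 707 × 1000 mm; B7 = 88 × 125 mm.
Each halving step doubles the count; 6 steps from B1 to B7.
2^6 = 64.

64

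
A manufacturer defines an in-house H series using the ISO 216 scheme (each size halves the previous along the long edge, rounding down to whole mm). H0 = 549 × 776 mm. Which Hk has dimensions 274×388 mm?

H0: 549 × 776 mm
H1: 388 × 549 mm
H2: 274 × 388 mm
H3: 194 × 274 mm
→ matches H2.

H2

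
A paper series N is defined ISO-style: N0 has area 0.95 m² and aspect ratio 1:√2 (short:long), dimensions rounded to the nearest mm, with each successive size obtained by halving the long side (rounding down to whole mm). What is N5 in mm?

144 × 205 mm

Let N0's short side be w mm. w · w√2 = 0.95 m² = 950,000 mm², so w ≈ 819.6 mm and w√2 ≈ 1159.1 mm → N0 = 820 × 1159 mm.
N1: ⌊1159/2⌋ × 820 = 579 × 820 mm
N2: ⌊820/2⌋ × 579 = 410 × 579 mm
N3: ⌊579/2⌋ × 410 = 289 × 410 mm
N4: ⌊410/2⌋ × 289 = 205 × 289 mm
N5: ⌊289/2⌋ × 205 = 144 × 205 mm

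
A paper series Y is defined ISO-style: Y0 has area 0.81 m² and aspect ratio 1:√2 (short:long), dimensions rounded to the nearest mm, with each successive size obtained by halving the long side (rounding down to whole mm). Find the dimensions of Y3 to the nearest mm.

267 × 378 mm

Let Y0's short side be w mm. w · w√2 = 0.81 m² = 810,000 mm², so w ≈ 756.8 mm and w√2 ≈ 1070.3 mm → Y0 = 757 × 1070 mm.
Y1: ⌊1070/2⌋ × 757 = 535 × 757 mm
Y2: ⌊757/2⌋ × 535 = 378 × 535 mm
Y3: ⌊535/2⌋ × 378 = 267 × 378 mm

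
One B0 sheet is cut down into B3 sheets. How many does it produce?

Each ISO step halves the sheet: 1 × B0 → 2 × B1 → 4 × B2 → 8 × B3
From B0 to B3 is 3 halving steps: 2^3 = 8.

8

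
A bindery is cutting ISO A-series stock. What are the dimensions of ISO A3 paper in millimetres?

A0 = 841 × 1189 mm (A0 has area 1 m², aspect 1:√2).
A1: ⌊1189/2⌋ × 841 = 594 × 841 mm
A2: ⌊841/2⌋ × 594 = 420 × 594 mm
A3: ⌊594/2⌋ × 420 = 297 × 420 mm

297 × 420 mm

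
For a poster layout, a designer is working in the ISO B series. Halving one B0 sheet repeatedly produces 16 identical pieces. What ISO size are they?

16 = 2^4, so 4 halving steps.
B0 → B1 → … → B4 after 4 steps.

B4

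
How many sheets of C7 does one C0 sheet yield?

128

Each ISO step halves the sheet: 1 × C0 → 2 × C1 → 4 × C2 → 8 × C3 → …
From C0 to C7 is 7 halving steps: 2^7 = 128.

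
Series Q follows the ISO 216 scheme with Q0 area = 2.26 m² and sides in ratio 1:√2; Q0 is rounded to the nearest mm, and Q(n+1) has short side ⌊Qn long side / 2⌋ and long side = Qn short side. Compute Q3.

Let Q0's short side be w mm. w · w√2 = 2.26 m² = 2,260,000 mm², so w ≈ 1264.1 mm and w√2 ≈ 1787.8 mm → Q0 = 1264 × 1788 mm.
Q1: ⌊1788/2⌋ × 1264 = 894 × 1264 mm
Q2: ⌊1264/2⌋ × 894 = 632 × 894 mm
Q3: ⌊894/2⌋ × 632 = 447 × 632 mm

447 × 632 mm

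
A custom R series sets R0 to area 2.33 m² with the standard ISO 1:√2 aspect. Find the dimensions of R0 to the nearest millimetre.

Let the short side be w mm. Then w · w√2 = 2.33 m² = 2,330,000 mm².
w² = 2,330,000/√2, so w ≈ 1283.6 mm; long side = w√2 ≈ 1815.2 mm.

1284 × 1815 mm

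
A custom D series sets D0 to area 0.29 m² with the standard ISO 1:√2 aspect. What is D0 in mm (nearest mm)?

Let the short side be w mm. Then w · w√2 = 0.29 m² = 290,000 mm².
w² = 290,000/√2, so w ≈ 452.8 mm; long side = w√2 ≈ 640.4 mm.

453 × 640 mm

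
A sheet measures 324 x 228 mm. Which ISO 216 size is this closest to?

Aspect ratio 324/228 ≈ 1.421 — close to the ISO √2 ≈ 1.414.
In the C-series (envelope sizes, between A and B): C4 = 229 × 324 mm.
Off by 1 mm total — nearest standard size.

C4 (229 × 324 mm)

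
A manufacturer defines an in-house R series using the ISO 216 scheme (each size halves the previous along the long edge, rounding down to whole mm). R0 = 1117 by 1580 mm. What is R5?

197 × 279 mm

R1: ⌊1580/2⌋ × 1117 = 790 × 1117 mm
R2: ⌊1117/2⌋ × 790 = 558 × 790 mm
R3: ⌊790/2⌋ × 558 = 395 × 558 mm
R4: ⌊558/2⌋ × 395 = 279 × 395 mm
R5: ⌊395/2⌋ × 279 = 197 × 279 mm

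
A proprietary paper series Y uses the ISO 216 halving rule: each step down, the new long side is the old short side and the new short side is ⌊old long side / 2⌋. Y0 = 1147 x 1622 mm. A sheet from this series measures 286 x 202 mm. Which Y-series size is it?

Y0: 1147 × 1622 mm
Y1: 811 × 1147 mm
Y2: 573 × 811 mm
Y3: 405 × 573 mm
Y4: 286 × 405 mm
Y5: 202 × 286 mm
Y6: 143 × 202 mm
→ matches Y5.

Y5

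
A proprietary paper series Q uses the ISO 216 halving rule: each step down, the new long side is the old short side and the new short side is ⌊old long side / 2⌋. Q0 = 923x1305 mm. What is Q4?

Q1: ⌊1305/2⌋ × 923 = 652 × 923 mm
Q2: ⌊923/2⌋ × 652 = 461 × 652 mm
Q3: ⌊652/2⌋ × 461 = 326 × 461 mm
Q4: ⌊461/2⌋ × 326 = 230 × 326 mm

230 × 326 mm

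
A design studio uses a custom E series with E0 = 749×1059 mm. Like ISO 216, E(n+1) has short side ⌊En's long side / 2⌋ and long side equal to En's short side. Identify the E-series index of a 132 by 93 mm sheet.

E6

E0: 749 × 1059 mm
E1: 529 × 749 mm
E2: 374 × 529 mm
E3: 264 × 374 mm
E4: 187 × 264 mm
E5: 132 × 187 mm
E6: 93 × 132 mm
E7: 66 × 93 mm
→ matches E6.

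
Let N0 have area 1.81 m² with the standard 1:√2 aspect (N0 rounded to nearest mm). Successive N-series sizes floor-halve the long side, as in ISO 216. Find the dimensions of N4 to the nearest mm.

Let N0's short side be w mm. w · w√2 = 1.81 m² = 1,810,000 mm², so w ≈ 1131.3 mm and w√2 ≈ 1599.9 mm → N0 = 1131 × 1600 mm.
N1: ⌊1600/2⌋ × 1131 = 800 × 1131 mm
N2: ⌊1131/2⌋ × 800 = 565 × 800 mm
N3: ⌊800/2⌋ × 565 = 400 × 565 mm
N4: ⌊565/2⌋ × 400 = 282 × 400 mm

282 × 400 mm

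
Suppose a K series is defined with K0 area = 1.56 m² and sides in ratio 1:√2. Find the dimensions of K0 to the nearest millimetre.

Let the short side be w mm. Then w · w√2 = 1.56 m² = 1,560,000 mm².
w² = 1,560,000/√2, so w ≈ 1050.3 mm; long side = w√2 ≈ 1485.3 mm.

1050 × 1485 mm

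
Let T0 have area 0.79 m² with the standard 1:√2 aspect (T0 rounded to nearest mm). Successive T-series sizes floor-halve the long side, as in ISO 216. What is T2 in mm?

Let T0's short side be w mm. w · w√2 = 0.79 m² = 790,000 mm², so w ≈ 747.4 mm and w√2 ≈ 1057.0 mm → T0 = 747 × 1057 mm.
T1: ⌊1057/2⌋ × 747 = 528 × 747 mm
T2: ⌊747/2⌋ × 528 = 373 × 528 mm

373 × 528 mm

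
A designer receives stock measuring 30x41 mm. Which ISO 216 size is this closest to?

C10 (28 × 40 mm)

Aspect ratio 41/30 ≈ 1.367 (ISO target is √2 ≈ 1.414).
In the C-series (envelope sizes, between A and B): C10 = 28 × 40 mm.
Off by 3 mm total — nearest standard size.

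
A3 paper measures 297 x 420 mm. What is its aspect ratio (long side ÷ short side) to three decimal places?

420 / 297 = 1.414
Matches √2 ≈ 1.414 — the ISO 216 defining ratio.

1.414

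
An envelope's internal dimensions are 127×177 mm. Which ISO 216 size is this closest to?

B6 (125 × 176 mm)

Aspect ratio 177/127 ≈ 1.394 (ISO target is √2 ≈ 1.414).
In the B-series (B0 = 1000 × 1414 mm): B6 = 125 × 176 mm.
Off by 3 mm total — nearest standard size.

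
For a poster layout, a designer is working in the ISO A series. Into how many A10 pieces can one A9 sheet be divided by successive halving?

Each ISO step halves the sheet: 1 × A9 → 2 × A10
From A9 to A10 is 1 halving step: 2^1 = 2.

2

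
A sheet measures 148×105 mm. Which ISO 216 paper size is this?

Aspect ratio 148/105 ≈ 1.410 — close to the ISO √2 ≈ 1.414.
In the A-series (A0 area = 1 m²): A6 = 105 × 148 mm.

A6 (105 × 148 mm)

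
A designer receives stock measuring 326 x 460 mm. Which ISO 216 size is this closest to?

C3 (324 × 458 mm)

Aspect ratio 460/326 ≈ 1.411 — close to the ISO √2 ≈ 1.414.
In the C-series (envelope sizes, between A and B): C3 = 324 × 458 mm.
Off by 4 mm total — nearest standard size.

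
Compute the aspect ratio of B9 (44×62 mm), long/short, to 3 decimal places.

62 / 44 = 1.409
ISO 216 targets √2 ≈ 1.414; the -0.005 deviation is from mm rounding.

1.409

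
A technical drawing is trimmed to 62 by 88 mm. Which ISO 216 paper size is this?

Aspect ratio 88/62 ≈ 1.419 — close to the ISO √2 ≈ 1.414.
In the B-series (B0 = 1000 × 1414 mm): B8 = 62 × 88 mm.

B8 (62 × 88 mm)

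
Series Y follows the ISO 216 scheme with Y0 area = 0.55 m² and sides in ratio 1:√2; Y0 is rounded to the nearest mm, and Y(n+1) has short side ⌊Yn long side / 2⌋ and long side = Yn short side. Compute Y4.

Let Y0's short side be w mm. w · w√2 = 0.55 m² = 550,000 mm², so w ≈ 623.6 mm and w√2 ≈ 881.9 mm → Y0 = 624 × 882 mm.
Y1: ⌊882/2⌋ × 624 = 441 × 624 mm
Y2: ⌊624/2⌋ × 441 = 312 × 441 mm
Y3: ⌊441/2⌋ × 312 = 220 × 312 mm
Y4: ⌊312/2⌋ × 220 = 156 × 220 mm

156 × 220 mm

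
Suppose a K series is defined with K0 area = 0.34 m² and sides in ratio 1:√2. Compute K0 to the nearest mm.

490 × 693 mm

Let the short side be w mm. Then w · w√2 = 0.34 m² = 340,000 mm².
w² = 340,000/√2, so w ≈ 490.3 mm; long side = w√2 ≈ 693.4 mm.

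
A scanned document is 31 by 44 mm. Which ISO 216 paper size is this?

Aspect ratio 44/31 ≈ 1.419 — close to the ISO √2 ≈ 1.414.
In the B-series (B0 = 1000 × 1414 mm): B10 = 31 × 44 mm.

B10 (31 × 44 mm)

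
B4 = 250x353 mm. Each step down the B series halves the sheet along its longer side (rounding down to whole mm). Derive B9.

B5: ⌊353/2⌋ × 250 = 176 × 250 mm
B6: ⌊250/2⌋ × 176 = 125 × 176 mm
B7: ⌊176/2⌋ × 125 = 88 × 125 mm
B8: ⌊125/2⌋ × 88 = 62 × 88 mm
B9: ⌊88/2⌋ × 62 = 44 × 62 mm

44 × 62 mm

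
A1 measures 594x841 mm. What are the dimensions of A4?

A2: ⌊841/2⌋ × 594 = 420 × 594 mm
A3: ⌊594/2⌋ × 420 = 297 × 420 mm
A4: ⌊420/2⌋ × 297 = 210 × 297 mm

210 × 297 mm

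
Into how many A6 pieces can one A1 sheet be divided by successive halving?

Each ISO step halves the sheet: 1 × A1 → 2 × A2 → 4 × A3 → 8 × A4 → …
From A1 to A6 is 5 halving steps: 2^5 = 32.

32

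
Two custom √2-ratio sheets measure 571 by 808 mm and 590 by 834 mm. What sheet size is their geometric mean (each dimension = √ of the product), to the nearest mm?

Short side: √(571 · 590) = √336890 ≈ 580.4 → 580 mm
Long side: √(808 · 834) = √673872 ≈ 820.9 → 821 mm

580 × 821 mm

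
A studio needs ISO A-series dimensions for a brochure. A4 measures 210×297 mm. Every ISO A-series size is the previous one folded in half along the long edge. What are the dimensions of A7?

74 × 105 mm

A5: ⌊297/2⌋ × 210 = 148 × 210 mm
A6: ⌊210/2⌋ × 148 = 105 × 148 mm
A7: ⌊148/2⌋ × 105 = 74 × 105 mm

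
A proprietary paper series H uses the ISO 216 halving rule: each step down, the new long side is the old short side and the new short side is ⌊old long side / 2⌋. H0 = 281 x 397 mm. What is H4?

70 × 99 mm

H1: ⌊397/2⌋ × 281 = 198 × 281 mm
H2: ⌊281/2⌋ × 198 = 140 × 198 mm
H3: ⌊198/2⌋ × 140 = 99 × 140 mm
H4: ⌊140/2⌋ × 99 = 70 × 99 mm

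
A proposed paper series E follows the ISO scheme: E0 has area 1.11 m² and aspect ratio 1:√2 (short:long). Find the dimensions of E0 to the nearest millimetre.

Let the short side be w mm. Then w · w√2 = 1.11 m² = 1,110,000 mm².
w² = 1,110,000/√2, so w ≈ 885.9 mm; long side = w√2 ≈ 1252.9 mm.

886 × 1253 mm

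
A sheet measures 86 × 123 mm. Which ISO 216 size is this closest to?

Aspect ratio 123/86 ≈ 1.430 (ISO target is √2 ≈ 1.414).
In the B-series (B0 = 1000 × 1414 mm): B7 = 88 × 125 mm.
Off by 4 mm total — nearest standard size.

B7 (88 × 125 mm)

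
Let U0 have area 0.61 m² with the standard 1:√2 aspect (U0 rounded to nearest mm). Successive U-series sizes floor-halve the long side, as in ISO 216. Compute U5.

Let U0's short side be w mm. w · w√2 = 0.61 m² = 610,000 mm², so w ≈ 656.8 mm and w√2 ≈ 928.8 mm → U0 = 657 × 929 mm.
U1: ⌊929/2⌋ × 657 = 464 × 657 mm
U2: ⌊657/2⌋ × 464 = 328 × 464 mm
U3: ⌊464/2⌋ × 328 = 232 × 328 mm
U4: ⌊328/2⌋ × 232 = 164 × 232 mm
U5: ⌊232/2⌋ × 164 = 116 × 164 mm

116 × 164 mm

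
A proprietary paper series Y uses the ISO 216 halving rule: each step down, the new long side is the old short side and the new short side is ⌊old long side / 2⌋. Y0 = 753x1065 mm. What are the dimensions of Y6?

Y1: ⌊1065/2⌋ × 753 = 532 × 753 mm
Y2: ⌊753/2⌋ × 532 = 376 × 532 mm
Y3: ⌊532/2⌋ × 376 = 266 × 376 mm
Y4: ⌊376/2⌋ × 266 = 188 × 266 mm
Y5: ⌊266/2⌋ × 188 = 133 × 188 mm
Y6: ⌊188/2⌋ × 133 = 94 × 133 mm

94 × 133 mm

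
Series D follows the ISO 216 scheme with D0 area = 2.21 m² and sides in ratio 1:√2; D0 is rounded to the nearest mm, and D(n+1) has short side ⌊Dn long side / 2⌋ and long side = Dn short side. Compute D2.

625 × 884 mm

Let D0's short side be w mm. w · w√2 = 2.21 m² = 2,210,000 mm², so w ≈ 1250.1 mm and w√2 ≈ 1767.9 mm → D0 = 1250 × 1768 mm.
D1: ⌊1768/2⌋ × 1250 = 884 × 1250 mm
D2: ⌊1250/2⌋ × 884 = 625 × 884 mm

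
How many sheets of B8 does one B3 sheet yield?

32

B3 = 353 × 500 mm; B8 = 62 × 88 mm.
Each halving step doubles the count; 5 steps from B3 to B8.
2^5 = 32.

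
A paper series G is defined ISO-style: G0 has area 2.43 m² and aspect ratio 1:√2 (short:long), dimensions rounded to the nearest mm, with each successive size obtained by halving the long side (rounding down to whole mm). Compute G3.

463 × 655 mm

Let G0's short side be w mm. w · w√2 = 2.43 m² = 2,430,000 mm², so w ≈ 1310.8 mm and w√2 ≈ 1853.8 mm → G0 = 1311 × 1854 mm.
G1: ⌊1854/2⌋ × 1311 = 927 × 1311 mm
G2: ⌊1311/2⌋ × 927 = 655 × 927 mm
G3: ⌊927/2⌋ × 655 = 463 × 655 mm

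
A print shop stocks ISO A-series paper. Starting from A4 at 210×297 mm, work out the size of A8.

A5: ⌊297/2⌋ × 210 = 148 × 210 mm
A6: ⌊210/2⌋ × 148 = 105 × 148 mm
A7: ⌊148/2⌋ × 105 = 74 × 105 mm
A8: ⌊105/2⌋ × 74 = 52 × 74 mm

52 × 74 mm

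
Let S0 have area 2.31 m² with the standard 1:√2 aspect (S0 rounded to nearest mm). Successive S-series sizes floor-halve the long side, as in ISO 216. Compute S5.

Let S0's short side be w mm. w · w√2 = 2.31 m² = 2,310,000 mm², so w ≈ 1278.1 mm and w√2 ≈ 1807.4 mm → S0 = 1278 × 1807 mm.
S1: ⌊1807/2⌋ × 1278 = 903 × 1278 mm
S2: ⌊1278/2⌋ × 903 = 639 × 903 mm
S3: ⌊903/2⌋ × 639 = 451 × 639 mm
S4: ⌊639/2⌋ × 451 = 319 × 451 mm
S5: ⌊451/2⌋ × 319 = 225 × 319 mm

225 × 319 mm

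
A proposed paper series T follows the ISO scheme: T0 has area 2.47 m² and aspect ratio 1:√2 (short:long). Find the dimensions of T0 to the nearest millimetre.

Let the short side be w mm. Then w · w√2 = 2.47 m² = 2,470,000 mm².
w² = 2,470,000/√2, so w ≈ 1321.6 mm; long side = w√2 ≈ 1869.0 mm.

1322 × 1869 mm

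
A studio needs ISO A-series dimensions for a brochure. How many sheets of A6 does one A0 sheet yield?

Each ISO step halves the sheet: 1 × A0 → 2 × A1 → 4 × A2 → 8 × A3 → …
From A0 to A6 is 6 halving steps: 2^6 = 64.

64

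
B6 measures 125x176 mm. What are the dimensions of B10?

31 × 44 mm

B7: ⌊176/2⌋ × 125 = 88 × 125 mm
B8: ⌊125/2⌋ × 88 = 62 × 88 mm
B9: ⌊88/2⌋ × 62 = 44 × 62 mm
B10: ⌊62/2⌋ × 44 = 31 × 44 mm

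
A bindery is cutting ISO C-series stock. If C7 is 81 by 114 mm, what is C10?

28 × 40 mm

C8: ⌊114/2⌋ × 81 = 57 × 81 mm
C9: ⌊81/2⌋ × 57 = 40 × 57 mm
C10: ⌊57/2⌋ × 40 = 28 × 40 mm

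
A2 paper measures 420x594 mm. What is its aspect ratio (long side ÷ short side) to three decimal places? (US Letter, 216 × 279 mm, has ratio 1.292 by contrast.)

1.414

594 / 420 = 1.414
Matches √2 ≈ 1.414 — the ISO 216 defining ratio.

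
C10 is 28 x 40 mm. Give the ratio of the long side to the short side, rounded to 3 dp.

1.429

40 / 28 = 1.429
ISO 216 targets √2 ≈ 1.414; the +0.014 deviation is from mm rounding.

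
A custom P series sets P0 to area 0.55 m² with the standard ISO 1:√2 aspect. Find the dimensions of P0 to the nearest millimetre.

Let the short side be w mm. Then w · w√2 = 0.55 m² = 550,000 mm².
w² = 550,000/√2, so w ≈ 623.6 mm; long side = w√2 ≈ 881.9 mm.

624 × 882 mm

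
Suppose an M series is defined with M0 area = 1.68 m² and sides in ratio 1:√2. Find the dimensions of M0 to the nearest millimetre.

1090 × 1541 mm

Let the short side be w mm. Then w · w√2 = 1.68 m² = 1,680,000 mm².
w² = 1,680,000/√2, so w ≈ 1089.9 mm; long side = w√2 ≈ 1541.4 mm.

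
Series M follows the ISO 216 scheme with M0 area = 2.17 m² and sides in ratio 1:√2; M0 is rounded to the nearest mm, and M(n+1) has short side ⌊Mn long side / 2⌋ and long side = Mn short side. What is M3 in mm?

438 × 619 mm

Let M0's short side be w mm. w · w√2 = 2.17 m² = 2,170,000 mm², so w ≈ 1238.7 mm and w√2 ≈ 1751.8 mm → M0 = 1239 × 1752 mm.
M1: ⌊1752/2⌋ × 1239 = 876 × 1239 mm
M2: ⌊1239/2⌋ × 876 = 619 × 876 mm
M3: ⌊876/2⌋ × 619 = 438 × 619 mm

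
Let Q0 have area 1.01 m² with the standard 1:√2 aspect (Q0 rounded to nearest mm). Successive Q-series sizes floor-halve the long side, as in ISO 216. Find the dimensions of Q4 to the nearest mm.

Let Q0's short side be w mm. w · w√2 = 1.01 m² = 1,010,000 mm², so w ≈ 845.1 mm and w√2 ≈ 1195.1 mm → Q0 = 845 × 1195 mm.
Q1: ⌊1195/2⌋ × 845 = 597 × 845 mm
Q2: ⌊845/2⌋ × 597 = 422 × 597 mm
Q3: ⌊597/2⌋ × 422 = 298 × 422 mm
Q4: ⌊422/2⌋ × 298 = 211 × 298 mm

211 × 298 mm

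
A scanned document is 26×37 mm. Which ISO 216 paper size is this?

A10 (26 × 37 mm)

Aspect ratio 37/26 ≈ 1.423 — close to the ISO √2 ≈ 1.414.
In the A-series (A0 area = 1 m²): A10 = 26 × 37 mm.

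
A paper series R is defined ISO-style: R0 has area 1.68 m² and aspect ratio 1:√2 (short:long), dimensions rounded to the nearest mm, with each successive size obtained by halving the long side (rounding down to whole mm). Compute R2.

545 × 770 mm

Let R0's short side be w mm. w · w√2 = 1.68 m² = 1,680,000 mm², so w ≈ 1089.9 mm and w√2 ≈ 1541.4 mm → R0 = 1090 × 1541 mm.
R1: ⌊1541/2⌋ × 1090 = 770 × 1090 mm
R2: ⌊1090/2⌋ × 770 = 545 × 770 mm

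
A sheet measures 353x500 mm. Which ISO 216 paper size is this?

Aspect ratio 500/353 ≈ 1.416 — close to the ISO √2 ≈ 1.414.
In the B-series (B0 = 1000 × 1414 mm): B3 = 353 × 500 mm.

B3 (353 × 500 mm)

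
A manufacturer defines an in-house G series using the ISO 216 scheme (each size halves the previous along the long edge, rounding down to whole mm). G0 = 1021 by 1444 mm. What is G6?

127 × 180 mm

G1 = 722 × 1021 mm (from G0 by 1 halving).
G2: ⌊1021/2⌋ × 722 = 510 × 722 mm
G3: ⌊722/2⌋ × 510 = 361 × 510 mm
G4: ⌊510/2⌋ × 361 = 255 × 361 mm
G5: ⌊361/2⌋ × 255 = 180 × 255 mm
G6: ⌊255/2⌋ × 180 = 127 × 180 mm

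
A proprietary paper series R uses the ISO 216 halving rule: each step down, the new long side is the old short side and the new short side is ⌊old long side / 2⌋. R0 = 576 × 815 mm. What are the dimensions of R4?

R1 = 407 × 576 mm (from R0 by 1 halving).
R2: ⌊576/2⌋ × 407 = 288 × 407 mm
R3: ⌊407/2⌋ × 288 = 203 × 288 mm
R4: ⌊288/2⌋ × 203 = 144 × 203 mm

144 × 203 mm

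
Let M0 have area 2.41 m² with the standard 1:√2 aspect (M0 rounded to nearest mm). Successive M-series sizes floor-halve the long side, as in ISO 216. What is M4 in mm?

326 × 461 mm

Let M0's short side be w mm. w · w√2 = 2.41 m² = 2,410,000 mm², so w ≈ 1305.4 mm and w√2 ≈ 1846.1 mm → M0 = 1305 × 1846 mm.
M1: ⌊1846/2⌋ × 1305 = 923 × 1305 mm
M2: ⌊1305/2⌋ × 923 = 652 × 923 mm
M3: ⌊923/2⌋ × 652 = 461 × 652 mm
M4: ⌊652/2⌋ × 461 = 326 × 461 mm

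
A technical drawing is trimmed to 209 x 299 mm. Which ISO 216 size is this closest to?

Aspect ratio 299/209 ≈ 1.431 (ISO target is √2 ≈ 1.414).
In the A-series (A0 area = 1 m²): A4 = 210 × 297 mm.
Off by 3 mm total — nearest standard size.

A4 (210 × 297 mm)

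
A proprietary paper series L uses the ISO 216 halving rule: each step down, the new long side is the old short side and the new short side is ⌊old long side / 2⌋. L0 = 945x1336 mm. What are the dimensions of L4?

236 × 334 mm

L1: ⌊1336/2⌋ × 945 = 668 × 945 mm
L2: ⌊945/2⌋ × 668 = 472 × 668 mm
L3: ⌊668/2⌋ × 472 = 334 × 472 mm
L4: ⌊472/2⌋ × 334 = 236 × 334 mm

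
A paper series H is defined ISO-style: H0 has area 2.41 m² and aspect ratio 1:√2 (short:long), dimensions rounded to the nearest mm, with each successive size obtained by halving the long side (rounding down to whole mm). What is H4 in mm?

326 × 461 mm

Let H0's short side be w mm. w · w√2 = 2.41 m² = 2,410,000 mm², so w ≈ 1305.4 mm and w√2 ≈ 1846.1 mm → H0 = 1305 × 1846 mm.
H1: ⌊1846/2⌋ × 1305 = 923 × 1305 mm
H2: ⌊1305/2⌋ × 923 = 652 × 923 mm
H3: ⌊923/2⌋ × 652 = 461 × 652 mm
H4: ⌊652/2⌋ × 461 = 326 × 461 mm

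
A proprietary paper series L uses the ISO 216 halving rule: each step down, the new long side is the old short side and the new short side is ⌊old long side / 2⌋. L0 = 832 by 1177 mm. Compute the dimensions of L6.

104 × 147 mm

L1: ⌊1177/2⌋ × 832 = 588 × 832 mm
L2: ⌊832/2⌋ × 588 = 416 × 588 mm
L3: ⌊588/2⌋ × 416 = 294 × 416 mm
L4: ⌊416/2⌋ × 294 = 208 × 294 mm
L5: ⌊294/2⌋ × 208 = 147 × 208 mm
L6: ⌊208/2⌋ × 147 = 104 × 147 mm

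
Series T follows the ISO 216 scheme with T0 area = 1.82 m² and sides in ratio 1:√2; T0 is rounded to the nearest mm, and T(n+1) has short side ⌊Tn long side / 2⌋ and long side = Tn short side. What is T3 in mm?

401 × 567 mm

Let T0's short side be w mm. w · w√2 = 1.82 m² = 1,820,000 mm², so w ≈ 1134.4 mm and w√2 ≈ 1604.3 mm → T0 = 1134 × 1604 mm.
T1: ⌊1604/2⌋ × 1134 = 802 × 1134 mm
T2: ⌊1134/2⌋ × 802 = 567 × 802 mm
T3: ⌊802/2⌋ × 567 = 401 × 567 mm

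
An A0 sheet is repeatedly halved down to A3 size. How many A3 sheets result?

A0 = 841 × 1189 mm; A3 = 297 × 420 mm.
Each halving step doubles the count; 3 steps from A0 to A3.
2^3 = 8.

8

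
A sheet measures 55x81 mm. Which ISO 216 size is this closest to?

Aspect ratio 81/55 ≈ 1.473 (ISO target is √2 ≈ 1.414).
In the C-series (envelope sizes, between A and B): C8 = 57 × 81 mm.
Off by 2 mm total — nearest standard size.

C8 (57 × 81 mm)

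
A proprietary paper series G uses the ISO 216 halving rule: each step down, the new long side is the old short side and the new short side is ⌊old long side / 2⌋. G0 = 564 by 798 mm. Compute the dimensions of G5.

99 × 141 mm

G1 = 399 × 564 mm (from G0 by 1 halving).
G2: ⌊564/2⌋ × 399 = 282 × 399 mm
G3: ⌊399/2⌋ × 282 = 199 × 282 mm
G4: ⌊282/2⌋ × 199 = 141 × 199 mm
G5: ⌊199/2⌋ × 141 = 99 × 141 mm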